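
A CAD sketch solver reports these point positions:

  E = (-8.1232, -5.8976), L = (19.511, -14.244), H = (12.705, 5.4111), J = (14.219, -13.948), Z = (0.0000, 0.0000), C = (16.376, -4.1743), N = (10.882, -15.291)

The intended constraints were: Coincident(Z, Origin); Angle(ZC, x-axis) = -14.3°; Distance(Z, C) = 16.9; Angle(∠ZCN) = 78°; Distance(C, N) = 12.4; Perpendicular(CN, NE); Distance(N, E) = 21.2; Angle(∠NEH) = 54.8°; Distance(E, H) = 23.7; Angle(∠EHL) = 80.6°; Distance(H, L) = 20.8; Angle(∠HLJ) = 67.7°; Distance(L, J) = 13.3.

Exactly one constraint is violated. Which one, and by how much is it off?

Distance(L, J) = 13.3 — off by 8.00.

Z = (0.00, 0.00) ✓; ZC at -14.30° ✓; |ZC| = 16.90 ✓; ∠ZCN = 78.00° ✓; |CN| = 12.40 ✓; ∠(CN, NE) = 90.00° ✓; |NE| = 21.20 ✓; ∠NEH = 54.80° ✓; |EH| = 23.70 ✓; ∠EHL = 80.60° ✓; |HL| = 20.80 ✓; ∠HLJ = 67.70° ✓; |LJ| = 5.300 ✗.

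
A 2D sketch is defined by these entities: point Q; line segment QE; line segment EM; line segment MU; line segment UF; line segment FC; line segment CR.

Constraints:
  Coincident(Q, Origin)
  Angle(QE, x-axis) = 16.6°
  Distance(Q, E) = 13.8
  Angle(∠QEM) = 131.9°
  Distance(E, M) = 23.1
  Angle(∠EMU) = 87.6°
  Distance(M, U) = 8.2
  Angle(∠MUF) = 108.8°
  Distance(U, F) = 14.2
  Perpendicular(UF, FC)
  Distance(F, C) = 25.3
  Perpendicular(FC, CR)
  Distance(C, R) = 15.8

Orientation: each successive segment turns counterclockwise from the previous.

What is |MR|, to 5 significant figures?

17.568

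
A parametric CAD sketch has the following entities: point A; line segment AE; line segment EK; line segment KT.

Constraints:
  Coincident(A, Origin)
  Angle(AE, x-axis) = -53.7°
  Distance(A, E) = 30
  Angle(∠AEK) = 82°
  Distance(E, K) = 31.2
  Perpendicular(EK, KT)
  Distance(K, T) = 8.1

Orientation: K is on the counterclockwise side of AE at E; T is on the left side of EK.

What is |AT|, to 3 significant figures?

34.6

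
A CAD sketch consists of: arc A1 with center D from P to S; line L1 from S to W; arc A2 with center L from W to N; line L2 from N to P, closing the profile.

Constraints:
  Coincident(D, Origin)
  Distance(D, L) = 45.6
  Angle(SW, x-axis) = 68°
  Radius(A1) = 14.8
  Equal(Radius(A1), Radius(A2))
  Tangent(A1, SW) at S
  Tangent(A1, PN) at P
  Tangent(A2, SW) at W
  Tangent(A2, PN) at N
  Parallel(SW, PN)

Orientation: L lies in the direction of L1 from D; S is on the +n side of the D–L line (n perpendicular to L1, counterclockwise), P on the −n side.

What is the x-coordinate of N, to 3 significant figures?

30.8

The slot axis is L1's direction at 68.0°, so u = (cos 68.0°, sin 68.0°) = (0.375, 0.927) and n = (−sin 68.0°, cos 68.0°) = (-0.927, 0.375). D is at the origin and L lies 45.6 along u from D, so L = 45.6·u = (17.1, 42.3). Tangency of A1 to both parallel lines with radius 14.8 puts S and P at D ± 14.8·n: S = (-13.7, 5.54), P = (13.7, -5.54). Equal radii place W and N the same way about L: W = L + 14.8·n = (3.36, 47.8), N = L − 14.8·n = (30.8, 36.7). So N.x = 30.8.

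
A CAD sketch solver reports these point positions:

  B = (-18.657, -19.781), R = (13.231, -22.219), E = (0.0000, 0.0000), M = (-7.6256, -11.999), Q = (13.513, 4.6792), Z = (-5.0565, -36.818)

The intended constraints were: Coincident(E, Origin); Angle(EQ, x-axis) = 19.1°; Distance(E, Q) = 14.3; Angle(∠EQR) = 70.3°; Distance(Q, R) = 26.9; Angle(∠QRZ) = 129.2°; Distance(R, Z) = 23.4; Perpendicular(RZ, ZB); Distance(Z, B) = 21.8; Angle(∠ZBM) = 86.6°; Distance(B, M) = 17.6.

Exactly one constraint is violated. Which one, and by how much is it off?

Distance(B, M) = 17.6 — off by 4.10.

E = (0.00, 0.00) ✓; EQ at 19.10° ✓; |EQ| = 14.30 ✓; ∠EQR = 70.30° ✓; |QR| = 26.90 ✓; ∠QRZ = 129.2° ✓; |RZ| = 23.40 ✓; ∠(RZ, ZB) = 90.00° ✓; |ZB| = 21.80 ✓; ∠ZBM = 86.60° ✓; |BM| = 13.50 ✗.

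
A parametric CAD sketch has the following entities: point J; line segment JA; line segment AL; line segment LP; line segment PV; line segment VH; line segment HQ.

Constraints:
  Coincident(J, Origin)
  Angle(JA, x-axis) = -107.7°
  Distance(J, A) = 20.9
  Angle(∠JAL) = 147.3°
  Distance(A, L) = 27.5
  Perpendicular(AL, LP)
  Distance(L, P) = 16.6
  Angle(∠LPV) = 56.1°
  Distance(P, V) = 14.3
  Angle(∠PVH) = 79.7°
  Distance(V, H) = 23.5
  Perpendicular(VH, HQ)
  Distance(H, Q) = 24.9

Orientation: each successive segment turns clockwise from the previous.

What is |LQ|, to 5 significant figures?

24.159

∠PVH = 79.7° gives VH at -94.600° from the x-axis; with |VH| = 23.5, H = (-25.780, -46.653). VH is perpendicular to HQ, so HQ runs at 175.40°; with |HQ| = 24.9, Q = (-50.600, -44.656). Then |LQ| = |Q − L| = 24.159.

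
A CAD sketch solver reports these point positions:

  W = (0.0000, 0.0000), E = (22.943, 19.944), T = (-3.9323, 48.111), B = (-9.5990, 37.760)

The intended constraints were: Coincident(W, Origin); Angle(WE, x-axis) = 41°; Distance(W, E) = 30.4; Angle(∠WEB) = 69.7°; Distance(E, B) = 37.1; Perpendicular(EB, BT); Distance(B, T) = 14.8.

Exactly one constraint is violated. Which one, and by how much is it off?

Distance(B, T) = 14.8 — off by 3.00.

W = (0.00, 0.00) ✓; WE at 41.00° ✓; |WE| = 30.40 ✓; ∠WEB = 69.70° ✓; |EB| = 37.10 ✓; ∠(EB, BT) = 90.00° ✓; |BT| = 11.80 ✗.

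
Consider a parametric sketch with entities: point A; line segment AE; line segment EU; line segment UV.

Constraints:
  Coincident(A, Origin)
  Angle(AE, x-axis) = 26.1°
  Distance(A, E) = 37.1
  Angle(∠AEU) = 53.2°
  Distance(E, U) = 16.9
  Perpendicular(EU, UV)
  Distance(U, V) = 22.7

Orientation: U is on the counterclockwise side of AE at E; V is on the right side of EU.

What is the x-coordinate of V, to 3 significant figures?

28.6

A is at the origin; AE runs at 26.1° with length 37.1, so E = 37.1·(cos 26.1°, sin 26.1°) = (33.3, 16.3). ∠AEU = 53.2°, so EU runs at 26.1° + (180° − 53.2°) = 153° from the x-axis; with |EU| = 16.9, U = E + 16.9·(cos 153°, sin 153°) = (18.3, 24.0). EU is perpendicular to UV; with |UV| = 22.7 on the right of EU, V = U + 22.7·(0.456, 0.890) = (28.6, 44.2). So V.x = 28.6.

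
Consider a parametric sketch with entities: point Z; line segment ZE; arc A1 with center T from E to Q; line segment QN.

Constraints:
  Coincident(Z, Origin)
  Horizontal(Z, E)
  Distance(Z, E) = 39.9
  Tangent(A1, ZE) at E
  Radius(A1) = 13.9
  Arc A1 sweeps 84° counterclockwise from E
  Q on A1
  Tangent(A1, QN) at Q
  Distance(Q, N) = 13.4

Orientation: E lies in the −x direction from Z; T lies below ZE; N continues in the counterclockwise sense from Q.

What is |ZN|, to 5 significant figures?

60.852

Z is at the origin; ZE is horizontal with |ZE| = 39.9 and E on the −x side, so E = (-39.900, 0.0000). A1 meets ZE tangentially, so TE is at right angles to ZE, so T = E + (0, -13.9) = (-39.900, -13.900). On A1, E sits at bearing 90° from T; an 84° counterclockwise sweep puts Q at bearing 174°, so Q = T + 13.9·(cos 174°, sin 174°) = (-53.724, -12.447). A1 meets QN tangentially, so TQ is at right angles to QN, so QN runs along (−sin 174°, cos 174°); with |QN| = 13.4, N = (-55.125, -25.774). Then |ZN| = |N − Z| = 60.852.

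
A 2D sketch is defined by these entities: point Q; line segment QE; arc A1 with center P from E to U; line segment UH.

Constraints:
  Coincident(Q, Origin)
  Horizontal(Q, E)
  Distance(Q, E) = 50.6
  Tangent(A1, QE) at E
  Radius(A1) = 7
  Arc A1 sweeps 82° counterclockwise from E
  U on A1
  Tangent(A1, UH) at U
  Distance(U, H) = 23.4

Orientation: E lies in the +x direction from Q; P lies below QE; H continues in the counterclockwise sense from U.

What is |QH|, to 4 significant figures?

49.86

On A1, E sits at bearing 90° from P; an 82° counterclockwise sweep puts U at bearing 172°, so U = P + 7.0·(cos 172°, sin 172°) = (43.67, -6.026). A1 meets UH tangentially, so PU is at right angles to UH, so UH runs along (−sin 172°, cos 172°); with |UH| = 23.4, H = (40.41, -29.20). Then |QH| = |H − Q| = 49.86.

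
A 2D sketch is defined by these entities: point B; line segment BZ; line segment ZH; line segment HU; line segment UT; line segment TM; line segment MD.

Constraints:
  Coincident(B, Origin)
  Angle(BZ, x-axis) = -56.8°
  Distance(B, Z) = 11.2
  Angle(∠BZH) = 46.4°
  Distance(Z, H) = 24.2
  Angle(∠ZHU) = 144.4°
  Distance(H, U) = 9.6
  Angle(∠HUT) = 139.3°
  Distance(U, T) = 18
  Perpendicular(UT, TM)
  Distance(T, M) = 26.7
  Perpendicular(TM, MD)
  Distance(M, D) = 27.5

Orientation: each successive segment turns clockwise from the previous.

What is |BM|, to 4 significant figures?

21.45

B is at the origin; BZ runs at -56.8° with length 11.2, so Z = (6.133, -9.372). ∠BZH = 46.4° gives ZH at 169.6° from the x-axis; with |ZH| = 24.2, H = (-17.67, -5.003). ∠ZHU = 144.4° gives HU at 134.0° from the x-axis; with |HU| = 9.6, U = (-24.34, 1.902). ∠HUT = 139.3° gives UT at 93.30° from the x-axis; with |UT| = 18.0, T = (-25.37, 19.87). UT ⟂ TM, so TM runs at 3.300°; with |TM| = 26.7, M = (1.281, 21.41). Then |BM| = |M − B| = 21.45.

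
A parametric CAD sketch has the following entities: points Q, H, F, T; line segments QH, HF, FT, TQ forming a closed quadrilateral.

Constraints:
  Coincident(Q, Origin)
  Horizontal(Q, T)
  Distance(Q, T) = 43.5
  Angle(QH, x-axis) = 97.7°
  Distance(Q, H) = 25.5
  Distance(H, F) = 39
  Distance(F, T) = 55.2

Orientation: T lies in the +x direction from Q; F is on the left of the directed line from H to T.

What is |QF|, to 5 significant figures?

57.690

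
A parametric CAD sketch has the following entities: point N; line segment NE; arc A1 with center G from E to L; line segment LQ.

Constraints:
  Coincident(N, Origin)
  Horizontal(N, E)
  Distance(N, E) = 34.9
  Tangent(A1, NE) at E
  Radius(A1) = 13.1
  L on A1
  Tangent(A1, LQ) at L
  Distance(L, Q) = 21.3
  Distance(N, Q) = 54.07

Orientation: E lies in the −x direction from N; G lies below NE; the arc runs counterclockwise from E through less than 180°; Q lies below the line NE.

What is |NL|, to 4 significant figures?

50.37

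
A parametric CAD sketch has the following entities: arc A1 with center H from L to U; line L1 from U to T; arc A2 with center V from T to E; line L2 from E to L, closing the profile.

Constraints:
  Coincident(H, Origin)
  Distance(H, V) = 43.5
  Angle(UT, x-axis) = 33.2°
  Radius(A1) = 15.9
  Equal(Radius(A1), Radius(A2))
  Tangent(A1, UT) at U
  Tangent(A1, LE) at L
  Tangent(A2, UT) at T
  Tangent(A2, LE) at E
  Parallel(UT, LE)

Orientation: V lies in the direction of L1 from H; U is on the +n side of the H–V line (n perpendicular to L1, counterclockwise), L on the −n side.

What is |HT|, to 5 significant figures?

46.315

The slot axis is L1's direction at 33.2°, so u = (cos 33.2°, sin 33.2°) = (0.83676, 0.54756) and n = (−sin 33.2°, cos 33.2°) = (-0.54756, 0.83676). H is at the origin and V lies 43.5 along u from H, so V = 43.5·u = (36.399, 23.819). Tangency of A1 to both parallel lines with radius 15.9 puts U and L at H ± 15.9·n: U = (-8.7063, 13.305), L = (8.7063, -13.305). Equal radii place T and E the same way about V: T = V + 15.9·n = (27.693, 37.124), E = V − 15.9·n = (45.106, 10.514). Then |HT| = |T − H| = 46.315.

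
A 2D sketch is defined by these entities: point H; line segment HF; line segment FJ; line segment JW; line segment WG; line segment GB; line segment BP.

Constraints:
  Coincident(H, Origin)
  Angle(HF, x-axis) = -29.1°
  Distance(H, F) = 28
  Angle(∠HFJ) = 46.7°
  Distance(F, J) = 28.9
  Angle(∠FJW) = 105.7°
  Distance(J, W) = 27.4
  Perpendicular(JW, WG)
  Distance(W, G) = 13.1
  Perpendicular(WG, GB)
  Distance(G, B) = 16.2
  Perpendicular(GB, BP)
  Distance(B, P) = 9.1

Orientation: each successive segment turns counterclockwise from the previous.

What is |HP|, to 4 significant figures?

12.30

H is at the origin; HF runs at -29.1° with length 28.0, so F = (24.47, -13.62). ∠HFJ = 46.7° gives FJ at 104.2° from the x-axis; with |FJ| = 28.9, J = (17.38, 14.40). ∠FJW = 105.7° gives JW at 178.5° from the x-axis; with |JW| = 27.4, W = (-10.01, 15.12). JW is perpendicular to WG, so WG runs at -91.50°; with |WG| = 13.1, G = (-10.36, 2.021). WG is perpendicular to GB, so GB runs at -1.500°; with |GB| = 16.2, B = (5.837, 1.597). GB is perpendicular to BP, so BP runs at 88.50°; with |BP| = 9.1, P = (6.075, 10.69). Then |HP| = |P − H| = 12.30.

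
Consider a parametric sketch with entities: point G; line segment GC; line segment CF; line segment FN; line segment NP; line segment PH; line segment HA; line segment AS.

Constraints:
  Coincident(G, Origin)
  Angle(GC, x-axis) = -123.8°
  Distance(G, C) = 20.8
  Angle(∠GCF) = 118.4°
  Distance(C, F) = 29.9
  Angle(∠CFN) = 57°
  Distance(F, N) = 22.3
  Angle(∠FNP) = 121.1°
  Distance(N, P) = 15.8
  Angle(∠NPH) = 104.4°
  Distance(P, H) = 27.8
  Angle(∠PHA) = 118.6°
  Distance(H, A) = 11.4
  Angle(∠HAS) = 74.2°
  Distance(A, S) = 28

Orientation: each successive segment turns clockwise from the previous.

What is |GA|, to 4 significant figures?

37.63

G is at the origin; GC runs at -123.8° with length 20.8, so C = (-11.57, -17.28). ∠GCF = 118.4° gives CF at 174.6° from the x-axis; with |CF| = 29.9, F = (-41.34, -14.47). ∠CFN = 57.0° gives FN at 51.60° from the x-axis; with |FN| = 22.3, N = (-27.49, 3.006). ∠FNP = 121.1° gives NP at -7.300° from the x-axis; with |NP| = 15.8, P = (-11.81, 0.9981). ∠NPH = 104.4° gives PH at -82.90° from the x-axis; with |PH| = 27.8, H = (-8.379, -26.59). ∠PHA = 118.6° gives HA at -144.3° from the x-axis; with |HA| = 11.4, A = (-17.64, -33.24). Then |GA| = |A − G| = 37.63.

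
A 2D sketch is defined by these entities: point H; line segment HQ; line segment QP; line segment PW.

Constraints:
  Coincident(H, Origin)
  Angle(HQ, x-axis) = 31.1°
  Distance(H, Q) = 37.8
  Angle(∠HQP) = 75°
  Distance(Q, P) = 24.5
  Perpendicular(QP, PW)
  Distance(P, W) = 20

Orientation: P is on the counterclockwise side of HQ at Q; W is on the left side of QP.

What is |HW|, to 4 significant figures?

22.12

H is at the origin; HQ runs at 31.1° with length 37.8, so Q = 37.8·(cos 31.1°, sin 31.1°) = (32.37, 19.52). ∠HQP = 75.0°, so QP runs at 31.1° + (180° − 75.0°) = 136.1° from the x-axis; with |QP| = 24.5, P = Q + 24.5·(cos 136.1°, sin 136.1°) = (14.71, 36.51). QP is perpendicular to PW; with |PW| = 20.0 on the left of QP, W = P + 20.0·(-0.6934, -0.7206) = (0.8454, 22.10). Then |HW| = |W − H| = 22.12.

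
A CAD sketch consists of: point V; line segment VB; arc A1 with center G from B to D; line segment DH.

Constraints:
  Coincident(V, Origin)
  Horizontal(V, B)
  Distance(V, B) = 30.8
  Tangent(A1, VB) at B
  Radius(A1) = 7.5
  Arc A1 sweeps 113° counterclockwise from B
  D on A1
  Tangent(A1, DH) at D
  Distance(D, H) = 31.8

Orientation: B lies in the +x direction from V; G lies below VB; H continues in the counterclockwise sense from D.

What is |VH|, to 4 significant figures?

53.81

V is at the origin; VB is horizontal with |VB| = 30.8 and B on the +x side, so B = (30.80, 0.000). Tangency of A1 to VB means the radius GB is perpendicular to VB, so G = B + (0, -7.5) = (30.80, -7.500). On A1, B sits at bearing 90° from G; a 113° counterclockwise sweep puts D at bearing 203°, so D = G + 7.5·(cos 203°, sin 203°) = (23.90, -10.43). The tangent condition forces GD to be normal to DH, so DH runs along (−sin 203°, cos 203°); with |DH| = 31.8, H = (36.32, -39.70). Then |VH| = |H − V| = 53.81.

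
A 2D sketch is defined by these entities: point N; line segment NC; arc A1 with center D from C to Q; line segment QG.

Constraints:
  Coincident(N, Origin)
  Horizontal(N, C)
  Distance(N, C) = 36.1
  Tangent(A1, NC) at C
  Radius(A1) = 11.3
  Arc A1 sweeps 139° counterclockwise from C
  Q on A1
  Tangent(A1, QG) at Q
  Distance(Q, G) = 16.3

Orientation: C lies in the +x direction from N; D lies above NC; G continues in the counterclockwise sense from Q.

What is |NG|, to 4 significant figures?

43.66

On A1, C sits at bearing -90° from D; a 139° counterclockwise sweep puts Q at bearing 49°, so Q = D + 11.3·(cos 49°, sin 49°) = (43.51, 19.83). Tangency of A1 to QG means the radius DQ is perpendicular to QG, so QG runs along (−sin 49°, cos 49°); with |QG| = 16.3, G = (31.21, 30.52). Then |NG| = |G − N| = 43.66.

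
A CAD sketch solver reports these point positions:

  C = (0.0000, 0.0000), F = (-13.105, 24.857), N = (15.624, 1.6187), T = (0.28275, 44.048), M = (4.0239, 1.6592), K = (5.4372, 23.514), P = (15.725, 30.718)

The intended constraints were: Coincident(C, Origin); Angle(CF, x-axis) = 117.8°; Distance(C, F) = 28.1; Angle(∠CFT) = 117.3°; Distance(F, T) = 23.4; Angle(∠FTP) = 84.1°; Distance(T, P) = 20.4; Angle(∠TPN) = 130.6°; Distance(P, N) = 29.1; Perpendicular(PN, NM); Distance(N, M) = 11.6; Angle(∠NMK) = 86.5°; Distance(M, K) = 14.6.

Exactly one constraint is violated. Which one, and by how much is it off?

Distance(M, K) = 14.6 — off by 7.30.

C = (0.00, 0.00) ✓; CF at 117.8° ✓; |CF| = 28.10 ✓; ∠CFT = 117.3° ✓; |FT| = 23.40 ✓; ∠FTP = 84.10° ✓; |TP| = 20.40 ✓; ∠TPN = 130.6° ✓; |PN| = 29.10 ✓; ∠(PN, NM) = 90.00° ✓; |NM| = 11.60 ✓; ∠NMK = 86.50° ✓; |MK| = 21.90 ✗.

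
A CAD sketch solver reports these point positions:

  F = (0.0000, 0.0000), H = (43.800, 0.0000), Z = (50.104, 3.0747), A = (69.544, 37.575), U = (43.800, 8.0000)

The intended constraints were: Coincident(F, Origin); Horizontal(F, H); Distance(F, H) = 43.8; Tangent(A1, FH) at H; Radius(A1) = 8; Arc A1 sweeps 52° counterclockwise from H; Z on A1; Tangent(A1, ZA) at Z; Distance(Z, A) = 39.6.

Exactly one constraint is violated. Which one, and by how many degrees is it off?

Tangent(A1, ZA) at Z — off by 8.60°.

F = (0.00, 0.00) ✓; F.y = 0.00, H.y = 0.00 ✓; |FH| = 43.80 ✓; ∠(UH, HF) = 90.00° ✓; |UH| = 8.000 ✓; bearing(U→Z) − bearing(U→H) = 52.00° ✓; |UZ| = 8.000 ✓; ∠(UZ, ZA) = 81.40° ✗; |ZA| = 39.60 ✓.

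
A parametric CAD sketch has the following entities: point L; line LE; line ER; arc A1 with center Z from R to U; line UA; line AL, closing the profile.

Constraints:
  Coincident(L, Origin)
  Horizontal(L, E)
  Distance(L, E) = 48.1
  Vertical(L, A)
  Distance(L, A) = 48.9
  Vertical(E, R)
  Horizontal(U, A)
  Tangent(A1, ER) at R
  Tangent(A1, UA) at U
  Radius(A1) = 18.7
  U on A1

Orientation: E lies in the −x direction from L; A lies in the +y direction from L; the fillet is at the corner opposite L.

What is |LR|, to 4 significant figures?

56.79

L is at the origin; L and E share the same y with |LE| = 48.1 and E on the −x side, so E = (-48.10, 0.000). L and A share the same x with |LA| = 48.9 and A on the +y side, so A = (0.000, 48.90). The virtual corner opposite L is at (-48.10, 48.90). The tangent condition forces ZR to be normal to ER and the tangent condition forces ZU to be normal to UA, with radius 18.7, so the center Z sits 18.7 in from both sides at Z = (-29.40, 30.20). That places the tangent points at R = (-48.10, 30.20) on ER and U = (-29.40, 48.90) on UA. Then |LR| = |R − L| = 56.79.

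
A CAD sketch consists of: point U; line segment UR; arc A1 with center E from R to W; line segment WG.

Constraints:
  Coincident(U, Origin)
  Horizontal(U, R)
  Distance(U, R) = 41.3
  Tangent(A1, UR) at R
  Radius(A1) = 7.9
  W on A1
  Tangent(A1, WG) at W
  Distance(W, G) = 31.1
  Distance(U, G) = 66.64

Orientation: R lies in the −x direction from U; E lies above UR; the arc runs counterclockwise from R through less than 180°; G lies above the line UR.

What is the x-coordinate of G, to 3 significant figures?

-55.7

U is at the origin; U and R share the same y with |UR| = 41.3 and R on the −x side, so R = (-41.3, 0.00). A1 meets UR tangentially, so ER is at right angles to UR, so E = R + (0, 7.9) = (-41.3, 7.90). Since EW ⟂ WG (tangency), |EG| = √(7.9² + 31.1²) = 32.1 regardless of where W sits on A1. So G lies on both circle(U, 66.64) and circle(E, 32.1); the above-UR intersection is G = (-55.7, 36.6). W is the foot of the tangent from G: W = (-35.3, 13.1).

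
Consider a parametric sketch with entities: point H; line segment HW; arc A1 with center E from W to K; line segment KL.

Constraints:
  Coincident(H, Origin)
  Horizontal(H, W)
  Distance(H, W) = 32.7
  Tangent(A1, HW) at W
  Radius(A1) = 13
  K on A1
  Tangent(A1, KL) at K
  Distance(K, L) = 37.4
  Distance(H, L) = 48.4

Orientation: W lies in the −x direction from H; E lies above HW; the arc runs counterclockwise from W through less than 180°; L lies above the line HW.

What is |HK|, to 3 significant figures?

22.5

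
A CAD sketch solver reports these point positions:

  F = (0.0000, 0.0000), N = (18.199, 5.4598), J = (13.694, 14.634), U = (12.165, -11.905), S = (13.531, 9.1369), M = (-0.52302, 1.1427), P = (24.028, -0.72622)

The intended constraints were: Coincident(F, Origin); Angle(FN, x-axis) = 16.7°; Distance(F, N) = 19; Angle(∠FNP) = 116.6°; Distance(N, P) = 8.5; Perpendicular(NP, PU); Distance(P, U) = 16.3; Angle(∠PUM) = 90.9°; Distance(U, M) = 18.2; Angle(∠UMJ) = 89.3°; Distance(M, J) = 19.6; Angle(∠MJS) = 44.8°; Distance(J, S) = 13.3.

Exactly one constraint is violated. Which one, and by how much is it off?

Distance(J, S) = 13.3 — off by 7.80.

F = (0.00, 0.00) ✓; FN at 16.70° ✓; |FN| = 19.00 ✓; ∠FNP = 116.6° ✓; |NP| = 8.500 ✓; ∠(NP, PU) = 90.00° ✓; |PU| = 16.30 ✓; ∠PUM = 90.90° ✓; |UM| = 18.20 ✓; ∠UMJ = 89.30° ✓; |MJ| = 19.60 ✓; ∠MJS = 44.80° ✓; |JS| = 5.500 ✗.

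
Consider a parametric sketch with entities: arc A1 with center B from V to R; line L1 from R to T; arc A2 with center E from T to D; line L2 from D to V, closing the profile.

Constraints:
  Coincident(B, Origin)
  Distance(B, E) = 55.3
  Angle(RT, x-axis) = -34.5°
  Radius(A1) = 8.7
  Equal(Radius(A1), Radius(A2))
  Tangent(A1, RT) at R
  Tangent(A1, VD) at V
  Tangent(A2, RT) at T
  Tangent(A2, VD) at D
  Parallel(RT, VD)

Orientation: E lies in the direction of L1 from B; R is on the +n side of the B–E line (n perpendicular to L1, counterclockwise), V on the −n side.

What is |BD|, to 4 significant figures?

55.98

The slot axis is L1's direction at -34.5°, so u = (cos -34.5°, sin -34.5°) = (0.8241, -0.5664) and n = (−sin -34.5°, cos -34.5°) = (0.5664, 0.8241). B is at the origin and E lies 55.3 along u from B, so E = 55.3·u = (45.57, -31.32). Tangency of A1 to both parallel lines with radius 8.7 puts R and V at B ± 8.7·n: R = (4.928, 7.170), V = (-4.928, -7.170). Equal radii place T and D the same way about E: T = E + 8.7·n = (50.50, -24.15), D = E − 8.7·n = (40.65, -38.49). Then |BD| = |D − B| = 55.98.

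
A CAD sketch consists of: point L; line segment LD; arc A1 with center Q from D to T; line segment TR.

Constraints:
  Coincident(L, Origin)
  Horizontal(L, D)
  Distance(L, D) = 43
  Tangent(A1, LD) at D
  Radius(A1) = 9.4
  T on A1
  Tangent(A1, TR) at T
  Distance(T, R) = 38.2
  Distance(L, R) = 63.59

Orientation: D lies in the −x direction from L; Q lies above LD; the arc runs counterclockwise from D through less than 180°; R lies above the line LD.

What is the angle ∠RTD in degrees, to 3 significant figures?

130°

Checks: ∠(QD, DL) = 90.00° ✓; |QD| = 9.400 ✓; |QT| = 9.400 ✓; ∠(QT, TR) = 90.00° ✓; |TR| = 38.20 ✓; |LR| = 63.59 ✓.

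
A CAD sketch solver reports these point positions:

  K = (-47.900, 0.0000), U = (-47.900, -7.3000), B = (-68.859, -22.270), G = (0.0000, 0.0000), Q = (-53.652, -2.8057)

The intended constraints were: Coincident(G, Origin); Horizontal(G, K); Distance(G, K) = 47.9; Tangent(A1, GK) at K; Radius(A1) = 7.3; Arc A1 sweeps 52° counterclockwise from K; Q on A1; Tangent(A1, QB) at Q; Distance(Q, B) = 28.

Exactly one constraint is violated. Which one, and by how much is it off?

Distance(Q, B) = 28 — off by 3.30.

G = (0.00, 0.00) ✓; G.y = 0.00, K.y = 0.00 ✓; |GK| = 47.90 ✓; ∠(UK, KG) = 90.00° ✓; |UK| = 7.300 ✓; bearing(U→Q) − bearing(U→K) = 52.00° ✓; |UQ| = 7.300 ✓; ∠(UQ, QB) = 90.00° ✓; |QB| = 24.70 ✗.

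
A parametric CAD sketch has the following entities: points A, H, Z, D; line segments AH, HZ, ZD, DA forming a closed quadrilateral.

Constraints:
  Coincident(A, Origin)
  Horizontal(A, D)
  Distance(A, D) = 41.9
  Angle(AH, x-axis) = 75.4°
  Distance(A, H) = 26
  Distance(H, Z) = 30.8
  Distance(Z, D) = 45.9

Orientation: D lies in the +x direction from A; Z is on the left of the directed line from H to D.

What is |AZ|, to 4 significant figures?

53.95

Checks: |HZ| = 30.80 ✓; |ZD| = 45.90 ✓.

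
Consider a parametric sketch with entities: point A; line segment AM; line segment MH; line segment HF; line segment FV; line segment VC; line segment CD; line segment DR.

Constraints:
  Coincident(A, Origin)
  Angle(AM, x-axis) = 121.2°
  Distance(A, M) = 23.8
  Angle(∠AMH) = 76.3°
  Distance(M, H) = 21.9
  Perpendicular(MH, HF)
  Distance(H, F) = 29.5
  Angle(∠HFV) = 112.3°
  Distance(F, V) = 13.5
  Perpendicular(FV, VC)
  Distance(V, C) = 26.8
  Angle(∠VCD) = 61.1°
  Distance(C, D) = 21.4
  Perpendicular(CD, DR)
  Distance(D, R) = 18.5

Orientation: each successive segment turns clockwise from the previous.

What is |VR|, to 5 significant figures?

9.7977

A is at the origin; AM runs at 121.2° with length 23.8, so M = (-12.329, 20.358). ∠AMH = 76.3° gives MH at 17.500° from the x-axis; with |MH| = 21.9, H = (8.5574, 26.943). MH is perpendicular to HF, so HF runs at -72.500°; with |HF| = 29.5, F = (17.428, -1.1915). ∠HFV = 112.3° gives FV at -140.20° from the x-axis; with |FV| = 13.5, V = (7.0564, -9.8330). FV is perpendicular to VC, so VC runs at 129.80°; with |VC| = 26.8, C = (-10.099, 10.757). ∠VCD = 61.1° gives CD at 10.900° from the x-axis; with |CD| = 21.4, D = (10.915, 14.804). CD is perpendicular to DR, so DR runs at -79.100°; with |DR| = 18.5, R = (14.414, -3.3626). Then |VR| = |R − V| = 9.7977.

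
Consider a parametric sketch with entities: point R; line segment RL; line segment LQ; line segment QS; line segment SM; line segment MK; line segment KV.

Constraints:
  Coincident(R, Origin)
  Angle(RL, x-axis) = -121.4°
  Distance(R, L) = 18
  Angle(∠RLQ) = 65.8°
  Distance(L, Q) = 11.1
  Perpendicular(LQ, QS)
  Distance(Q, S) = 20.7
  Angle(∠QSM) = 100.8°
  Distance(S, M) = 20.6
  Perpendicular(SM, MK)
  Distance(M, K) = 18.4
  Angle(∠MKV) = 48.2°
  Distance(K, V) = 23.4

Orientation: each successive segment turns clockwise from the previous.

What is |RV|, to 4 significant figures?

2.122

SM ⟂ MK, so MK runs at -134.8°; with |MK| = 18.4, K = (3.082, -22.08). ∠MKV = 48.2° gives KV at 93.40° from the x-axis; with |KV| = 23.4, V = (1.695, 1.277). Then |RV| = |V − R| = 2.122.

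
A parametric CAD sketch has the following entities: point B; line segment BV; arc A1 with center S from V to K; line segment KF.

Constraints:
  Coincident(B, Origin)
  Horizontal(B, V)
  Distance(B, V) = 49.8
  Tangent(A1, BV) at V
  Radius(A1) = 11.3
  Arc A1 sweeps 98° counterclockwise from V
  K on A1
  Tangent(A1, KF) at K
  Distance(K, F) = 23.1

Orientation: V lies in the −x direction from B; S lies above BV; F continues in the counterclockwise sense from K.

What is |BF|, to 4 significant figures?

55.02

B is at the origin; BV is horizontal with |BV| = 49.8 and V on the −x side, so V = (-49.80, 0.000). The tangent condition forces SV to be normal to BV, so S = V + (0, 11.3) = (-49.80, 11.30). On A1, V sits at bearing -90° from S; a 98° counterclockwise sweep puts K at bearing 8°, so K = S + 11.3·(cos 8°, sin 8°) = (-38.61, 12.87). A1 meets KF tangentially, so SK is at right angles to KF, so KF runs along (−sin 8°, cos 8°); with |KF| = 23.1, F = (-41.82, 35.75). Then |BF| = |F − B| = 55.02.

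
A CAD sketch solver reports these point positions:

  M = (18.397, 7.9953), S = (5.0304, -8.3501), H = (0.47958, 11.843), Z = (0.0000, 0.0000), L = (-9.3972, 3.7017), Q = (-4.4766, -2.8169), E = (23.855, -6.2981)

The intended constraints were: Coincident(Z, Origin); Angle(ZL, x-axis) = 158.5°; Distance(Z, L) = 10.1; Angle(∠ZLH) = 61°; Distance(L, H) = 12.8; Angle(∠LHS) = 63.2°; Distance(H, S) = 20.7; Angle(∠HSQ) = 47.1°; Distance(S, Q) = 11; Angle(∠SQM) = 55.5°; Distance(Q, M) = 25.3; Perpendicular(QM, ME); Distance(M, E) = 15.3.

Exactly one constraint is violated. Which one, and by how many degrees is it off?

Perpendicular(QM, ME) — off by 4.40°.

Z = (0.00, 0.00) ✓; ZL at 158.5° ✓; |ZL| = 10.10 ✓; ∠ZLH = 61.00° ✓; |LH| = 12.80 ✓; ∠LHS = 63.20° ✓; |HS| = 20.70 ✓; ∠HSQ = 47.10° ✓; |SQ| = 11.00 ✓; ∠SQM = 55.50° ✓; |QM| = 25.30 ✓; ∠(QM, ME) = 94.40° ✗; |ME| = 15.30 ✓.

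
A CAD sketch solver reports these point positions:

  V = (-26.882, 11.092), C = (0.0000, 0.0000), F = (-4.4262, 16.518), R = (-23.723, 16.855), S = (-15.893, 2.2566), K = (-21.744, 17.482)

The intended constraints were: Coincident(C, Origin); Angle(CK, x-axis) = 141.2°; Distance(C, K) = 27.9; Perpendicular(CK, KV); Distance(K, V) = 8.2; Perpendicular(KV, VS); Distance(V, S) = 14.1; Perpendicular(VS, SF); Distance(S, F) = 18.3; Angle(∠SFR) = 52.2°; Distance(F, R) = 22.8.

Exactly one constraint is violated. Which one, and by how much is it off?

Distance(F, R) = 22.8 — off by 3.50.

C = (0.00, 0.00) ✓; CK at 141.2° ✓; |CK| = 27.90 ✓; ∠(CK, KV) = 90.00° ✓; |KV| = 8.199 ✓; ∠(KV, VS) = 90.00° ✓; |VS| = 14.10 ✓; ∠(VS, SF) = 90.00° ✓; |SF| = 18.30 ✓; ∠SFR = 52.20° ✓; |FR| = 19.30 ✗.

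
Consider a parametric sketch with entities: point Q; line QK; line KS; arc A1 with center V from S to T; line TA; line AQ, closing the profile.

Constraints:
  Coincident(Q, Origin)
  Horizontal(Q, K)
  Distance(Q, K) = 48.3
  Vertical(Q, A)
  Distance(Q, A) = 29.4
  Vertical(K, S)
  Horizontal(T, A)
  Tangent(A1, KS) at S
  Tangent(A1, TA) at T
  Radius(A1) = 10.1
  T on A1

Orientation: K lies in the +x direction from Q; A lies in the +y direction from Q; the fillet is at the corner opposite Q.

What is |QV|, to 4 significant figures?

42.80

Q is at the origin; Q and K share the same y with |QK| = 48.3 and K on the +x side, so K = (48.30, 0.000). QA is vertical with |QA| = 29.4 and A on the +y side, so A = (0.000, 29.40). The virtual corner opposite Q is at (48.30, 29.40). The tangent condition forces VS to be normal to KS and the tangent condition forces VT to be normal to TA, with radius 10.1, so the center V sits 10.1 in from both sides at V = (38.20, 19.30). Then |QV| = |V − Q| = 42.80.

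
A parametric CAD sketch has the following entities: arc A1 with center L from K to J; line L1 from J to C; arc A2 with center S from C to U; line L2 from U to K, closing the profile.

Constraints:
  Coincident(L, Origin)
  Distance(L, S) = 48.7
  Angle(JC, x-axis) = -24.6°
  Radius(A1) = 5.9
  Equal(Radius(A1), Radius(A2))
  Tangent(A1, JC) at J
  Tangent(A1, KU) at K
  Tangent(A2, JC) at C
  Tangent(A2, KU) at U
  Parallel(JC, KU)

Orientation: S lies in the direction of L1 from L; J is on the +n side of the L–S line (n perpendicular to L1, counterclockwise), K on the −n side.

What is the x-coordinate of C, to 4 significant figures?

46.74

Tangency of A1 to both parallel lines with radius 5.9 puts J and K at L ± 5.9·n: J = (2.456, 5.364), K = (-2.456, -5.364). Equal radii place C and U the same way about S: C = S + 5.9·n = (46.74, -14.91), U = S − 5.9·n = (41.82, -25.64). So C.x = 46.74.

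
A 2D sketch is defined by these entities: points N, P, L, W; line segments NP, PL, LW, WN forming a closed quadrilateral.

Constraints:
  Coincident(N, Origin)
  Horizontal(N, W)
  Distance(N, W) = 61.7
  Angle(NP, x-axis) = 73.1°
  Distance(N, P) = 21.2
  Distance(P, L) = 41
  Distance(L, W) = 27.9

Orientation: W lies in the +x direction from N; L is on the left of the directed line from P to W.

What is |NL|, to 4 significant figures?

52.66

N is at the origin; NW is horizontal with |NW| = 61.7 and W in +x, so W = (61.7, 0). NP runs at 73.1° with |NP| = 21.2, so P = (6.163, 20.28). L is determined by |PL| = 41.0 and |LW| = 27.9 together: it lies at the intersection of circle(P, 41.0) and circle(W, 27.9). With |PW| = 59.13, the foot of the radical line on PW is 37.20 from P and the perpendicular offset is √(41.0² − 37.20²) = 17.25. Taking the left-of-PW solution: L = (47.02, 23.72).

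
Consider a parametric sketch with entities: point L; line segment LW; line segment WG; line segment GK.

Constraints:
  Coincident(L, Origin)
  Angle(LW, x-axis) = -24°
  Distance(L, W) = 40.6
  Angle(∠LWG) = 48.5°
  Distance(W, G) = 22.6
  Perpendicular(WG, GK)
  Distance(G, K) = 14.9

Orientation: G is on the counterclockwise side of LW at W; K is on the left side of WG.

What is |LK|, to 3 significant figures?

16.1

L is at the origin; LW runs at -24.0° with length 40.6, so W = 40.6·(cos -24.0°, sin -24.0°) = (37.1, -16.5). ∠LWG = 48.5°, so WG runs at -24.0° + (180° − 48.5°) = 108° from the x-axis; with |WG| = 22.6, G = W + 22.6·(cos 108°, sin 108°) = (30.3, 5.04). WG ⟂ GK; with |GK| = 14.9 on the left of WG, K = G + 14.9·(-0.954, -0.301) = (16.1, 0.560). Then |LK| = |K − L| = 16.1.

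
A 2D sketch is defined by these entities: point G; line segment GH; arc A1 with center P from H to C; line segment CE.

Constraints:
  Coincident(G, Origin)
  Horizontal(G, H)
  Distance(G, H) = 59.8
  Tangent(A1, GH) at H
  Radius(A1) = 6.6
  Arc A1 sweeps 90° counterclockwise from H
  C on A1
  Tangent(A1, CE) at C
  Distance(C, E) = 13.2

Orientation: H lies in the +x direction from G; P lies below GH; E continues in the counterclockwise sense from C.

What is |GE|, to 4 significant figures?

56.77

On A1, H sits at bearing 90° from P; a 90° counterclockwise sweep puts C at bearing 180°, so C = P + 6.6·(cos 180°, sin 180°) = (53.20, -6.600). Tangency of A1 to CE means the radius PC is perpendicular to CE, so CE runs along (−sin 180°, cos 180°); with |CE| = 13.2, E = (53.20, -19.80). Then |GE| = |E − G| = 56.77.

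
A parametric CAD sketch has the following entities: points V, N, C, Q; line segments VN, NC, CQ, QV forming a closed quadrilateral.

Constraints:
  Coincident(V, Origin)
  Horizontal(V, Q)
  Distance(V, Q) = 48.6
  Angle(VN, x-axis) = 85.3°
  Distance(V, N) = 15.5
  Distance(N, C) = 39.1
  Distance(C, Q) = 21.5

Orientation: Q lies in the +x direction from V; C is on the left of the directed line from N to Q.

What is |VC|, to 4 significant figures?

44.73

V is at the origin; VQ is horizontal with |VQ| = 48.6 and Q in +x, so Q = (48.6, 0). VN runs at 85.3° with |VN| = 15.5, so N = (1.270, 15.45). C is determined by |NC| = 39.1 and |CQ| = 21.5 together: it lies at the intersection of circle(N, 39.1) and circle(Q, 21.5). With |NQ| = 49.79, the foot of the radical line on NQ is 35.60 from N and the perpendicular offset is √(39.1² − 35.60²) = 16.16. Taking the left-of-NQ solution: C = (40.13, 19.76).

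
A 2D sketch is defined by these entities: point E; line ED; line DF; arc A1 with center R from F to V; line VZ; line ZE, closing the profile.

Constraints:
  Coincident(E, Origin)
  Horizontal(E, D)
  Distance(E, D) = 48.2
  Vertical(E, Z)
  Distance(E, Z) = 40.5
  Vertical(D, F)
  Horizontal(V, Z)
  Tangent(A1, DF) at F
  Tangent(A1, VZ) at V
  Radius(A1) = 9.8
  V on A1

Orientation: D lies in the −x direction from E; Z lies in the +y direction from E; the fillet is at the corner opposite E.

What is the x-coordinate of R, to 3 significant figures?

-38.4

E and Z share the same x with |EZ| = 40.5 and Z on the +y side, so Z = (0.00, 40.5). The virtual corner opposite E is at (-48.2, 40.5). The tangent condition forces RF to be normal to DF and tangency of A1 to VZ means the radius RV is perpendicular to VZ, with radius 9.8, so the center R sits 9.8 in from both sides at R = (-38.4, 30.7). So R.x = -38.4.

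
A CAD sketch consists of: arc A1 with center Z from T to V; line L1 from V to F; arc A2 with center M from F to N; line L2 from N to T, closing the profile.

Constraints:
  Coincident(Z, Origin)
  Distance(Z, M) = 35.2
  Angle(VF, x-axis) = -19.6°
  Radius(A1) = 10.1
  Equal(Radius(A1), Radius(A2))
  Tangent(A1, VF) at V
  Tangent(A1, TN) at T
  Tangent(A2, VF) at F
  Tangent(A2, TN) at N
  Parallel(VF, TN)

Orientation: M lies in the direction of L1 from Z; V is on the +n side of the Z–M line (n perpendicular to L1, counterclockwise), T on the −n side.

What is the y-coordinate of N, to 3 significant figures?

-21.3

The slot axis is L1's direction at -19.6°, so u = (cos -19.6°, sin -19.6°) = (0.942, -0.335) and n = (−sin -19.6°, cos -19.6°) = (0.335, 0.942). Z is at the origin and M lies 35.2 along u from Z, so M = 35.2·u = (33.2, -11.8). Tangency of A1 to both parallel lines with radius 10.1 puts V and T at Z ± 10.1·n: V = (3.39, 9.51), T = (-3.39, -9.51). Equal radii place F and N the same way about M: F = M + 10.1·n = (36.5, -2.29), N = M − 10.1·n = (29.8, -21.3). So N.y = -21.3.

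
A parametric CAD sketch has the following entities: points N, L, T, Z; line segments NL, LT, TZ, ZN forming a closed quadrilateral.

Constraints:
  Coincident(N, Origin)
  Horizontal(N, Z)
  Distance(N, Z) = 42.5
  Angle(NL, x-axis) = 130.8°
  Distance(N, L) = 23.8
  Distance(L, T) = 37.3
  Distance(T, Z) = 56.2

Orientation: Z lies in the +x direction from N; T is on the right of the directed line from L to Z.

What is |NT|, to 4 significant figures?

21.61

Checks: |LT| = 37.30 ✓; |TZ| = 56.20 ✓.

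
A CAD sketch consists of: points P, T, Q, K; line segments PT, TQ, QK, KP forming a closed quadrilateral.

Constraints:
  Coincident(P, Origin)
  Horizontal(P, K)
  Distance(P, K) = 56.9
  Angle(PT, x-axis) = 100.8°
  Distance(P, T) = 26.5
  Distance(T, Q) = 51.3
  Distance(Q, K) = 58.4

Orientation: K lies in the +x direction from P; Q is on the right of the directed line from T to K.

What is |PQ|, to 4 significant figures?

24.81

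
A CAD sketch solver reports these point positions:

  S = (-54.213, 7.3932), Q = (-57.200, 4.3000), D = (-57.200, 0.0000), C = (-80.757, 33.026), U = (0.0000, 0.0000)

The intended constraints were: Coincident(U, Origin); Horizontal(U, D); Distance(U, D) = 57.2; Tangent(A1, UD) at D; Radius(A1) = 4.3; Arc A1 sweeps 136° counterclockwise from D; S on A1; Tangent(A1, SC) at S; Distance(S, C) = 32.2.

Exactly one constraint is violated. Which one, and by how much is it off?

Distance(S, C) = 32.2 — off by 4.70.

U = (0.00, 0.00) ✓; U.y = 0.00, D.y = 0.00 ✓; |UD| = 57.20 ✓; ∠(QD, DU) = 90.00° ✓; |QD| = 4.300 ✓; bearing(Q→S) − bearing(Q→D) = 136.0° ✓; |QS| = 4.300 ✓; ∠(QS, SC) = 90.00° ✓; |SC| = 36.90 ✗.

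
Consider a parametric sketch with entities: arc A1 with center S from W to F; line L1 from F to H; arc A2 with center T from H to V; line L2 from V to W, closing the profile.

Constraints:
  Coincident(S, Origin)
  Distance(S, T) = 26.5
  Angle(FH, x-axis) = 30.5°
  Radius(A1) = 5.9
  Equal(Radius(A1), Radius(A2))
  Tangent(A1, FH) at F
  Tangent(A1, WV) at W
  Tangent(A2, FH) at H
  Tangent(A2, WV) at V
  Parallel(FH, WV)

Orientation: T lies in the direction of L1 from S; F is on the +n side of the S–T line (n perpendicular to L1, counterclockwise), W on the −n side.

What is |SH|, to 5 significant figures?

27.149

The slot axis is L1's direction at 30.5°, so u = (cos 30.5°, sin 30.5°) = (0.86163, 0.50754) and n = (−sin 30.5°, cos 30.5°) = (-0.50754, 0.86163). S is at the origin and T lies 26.5 along u from S, so T = 26.5·u = (22.833, 13.450). Tangency of A1 to both parallel lines with radius 5.9 puts F and W at S ± 5.9·n: F = (-2.9945, 5.0836), W = (2.9945, -5.0836). Equal radii place H and V the same way about T: H = T + 5.9·n = (19.839, 18.533), V = T − 5.9·n = (25.828, 8.3662). Then |SH| = |H − S| = 27.149.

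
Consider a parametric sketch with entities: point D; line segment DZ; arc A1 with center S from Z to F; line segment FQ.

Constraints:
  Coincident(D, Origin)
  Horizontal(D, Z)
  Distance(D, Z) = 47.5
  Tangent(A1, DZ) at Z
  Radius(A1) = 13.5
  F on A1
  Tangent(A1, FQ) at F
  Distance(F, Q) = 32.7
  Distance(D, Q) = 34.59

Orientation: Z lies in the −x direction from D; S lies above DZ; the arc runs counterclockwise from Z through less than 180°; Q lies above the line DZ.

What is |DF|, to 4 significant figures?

37.34

D is at the origin; DZ is horizontal with |DZ| = 47.5 and Z on the −x side, so Z = (-47.50, 0.000). Since A1 is tangent to DZ there, SZ ⟂ DZ, so S = Z + (0, 13.5) = (-47.50, 13.50). Since SF ⟂ FQ (tangency), |SQ| = √(13.5² + 32.7²) = 35.38 regardless of where F sits on A1. So Q lies on both circle(D, 34.59) and circle(S, 35.38); the above-DZ intersection is Q = (-16.44, 30.43). F is the foot of the tangent from Q: F = (-37.00, 5.010).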